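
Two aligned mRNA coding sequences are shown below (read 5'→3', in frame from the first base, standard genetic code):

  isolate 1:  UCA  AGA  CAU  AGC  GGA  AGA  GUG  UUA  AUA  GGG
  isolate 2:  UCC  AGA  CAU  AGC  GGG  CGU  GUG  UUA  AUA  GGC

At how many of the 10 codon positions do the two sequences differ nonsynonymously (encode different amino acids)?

Codon 1: UCA Ser / UCC Ser — synonymous.
Codon 2: AGA Arg / AGA Arg — identical.
Codon 3: CAU His / CAU His — identical.
Codon 4: AGC Ser / AGC Ser — identical.
Codon 5: GGA Gly / GGG Gly — synonymous.
Codon 6: AGA Arg / CGU Arg — synonymous.
Codon 7: GUG Val / GUG Val — identical.
Codon 8: UUA Leu / UUA Leu — identical.
Codon 9: AUA Ile / AUA Ile — identical.
Codon 10: GGG Gly / GGC Gly — synonymous.
Nonsynonymous differences: 0.

0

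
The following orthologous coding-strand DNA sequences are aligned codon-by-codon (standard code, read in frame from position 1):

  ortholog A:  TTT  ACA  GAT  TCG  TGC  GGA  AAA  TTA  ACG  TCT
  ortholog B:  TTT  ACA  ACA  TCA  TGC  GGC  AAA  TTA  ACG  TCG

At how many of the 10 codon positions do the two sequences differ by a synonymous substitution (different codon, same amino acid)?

Codon 1: TTT Phe / TTT Phe — identical.
Codon 2: ACA Thr / ACA Thr — identical.
Codon 3: GAT Asp / ACA Thr — nonsynonymous.
Codon 4: TCG Ser / TCA Ser — synonymous.
Codon 5: TGC Cys / TGC Cys — identical.
Codon 6: GGA Gly / GGC Gly — synonymous.
Codon 7: AAA Lys / AAA Lys — identical.
Codon 8: TTA Leu / TTA Leu — identical.
Codon 9: ACG Thr / ACG Thr — identical.
Codon 10: TCT Ser / TCG Ser — synonymous.
Synonymous differences: 3.

3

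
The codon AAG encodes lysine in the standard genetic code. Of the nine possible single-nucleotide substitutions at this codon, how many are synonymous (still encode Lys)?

1

Position 1: none → 0 synonymous.
Position 2: none → 0 synonymous.
Position 3: AAA → 1 synonymous.
Total: 0 + 0 + 1 = 1.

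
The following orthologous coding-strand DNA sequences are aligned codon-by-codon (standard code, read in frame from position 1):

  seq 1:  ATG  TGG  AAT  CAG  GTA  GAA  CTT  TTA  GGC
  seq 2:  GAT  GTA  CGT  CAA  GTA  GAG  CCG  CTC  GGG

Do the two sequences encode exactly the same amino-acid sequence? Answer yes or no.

Codon 1: ATG Met / GAT Asp — nonsynonymous.
Codon 2: TGG Trp / GTA Val — nonsynonymous.
Codon 3: AAT Asn / CGT Arg — nonsynonymous.
Codon 4: CAG Gln / CAA Gln — synonymous.
Codon 5: GTA Val / GTA Val — identical.
Codon 6: GAA Glu / GAG Glu — synonymous.
Codon 7: CTT Leu / CCG Pro — nonsynonymous.
Codon 8: TTA Leu / CTC Leu — synonymous.
Codon 9: GGC Gly / GGG Gly — synonymous.
Nonsynonymous differences: 4 → different protein.

no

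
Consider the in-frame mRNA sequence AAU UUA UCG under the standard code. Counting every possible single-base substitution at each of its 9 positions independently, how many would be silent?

6

Codon 1 (AAU, Asn): 1 synonymous substitution.
Codon 2 (UUA, Leu): 2 synonymous substitutions.
Codon 3 (UCG, Ser): 3 synonymous substitutions.
Total: 1 + 2 + 3 = 6.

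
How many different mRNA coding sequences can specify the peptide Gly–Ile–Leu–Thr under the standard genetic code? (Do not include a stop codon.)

288

Gly: 4 codons.
Ile: 3 codons.
Leu: 6 codons.
Thr: 4 codons.
4 × 3 × 6 × 4 = 288.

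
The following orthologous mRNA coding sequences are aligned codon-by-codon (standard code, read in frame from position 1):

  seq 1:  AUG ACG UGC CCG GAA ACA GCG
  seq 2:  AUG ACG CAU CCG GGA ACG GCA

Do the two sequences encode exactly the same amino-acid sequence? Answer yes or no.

Codon 1: AUG Met / AUG Met — identical.
Codon 2: ACG Thr / ACG Thr — identical.
Codon 3: UGC Cys / CAU His — nonsynonymous.
Codon 4: CCG Pro / CCG Pro — identical.
Codon 5: GAA Glu / GGA Gly — nonsynonymous.
Codon 6: ACA Thr / ACG Thr — synonymous.
Codon 7: GCG Ala / GCA Ala — synonymous.
Nonsynonymous differences: 2 → different protein.

no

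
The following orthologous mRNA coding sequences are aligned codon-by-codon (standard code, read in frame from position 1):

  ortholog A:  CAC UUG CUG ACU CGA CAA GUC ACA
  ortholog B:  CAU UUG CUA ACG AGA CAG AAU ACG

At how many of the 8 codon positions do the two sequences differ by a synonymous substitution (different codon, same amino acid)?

6

Codon 1: CAC His / CAU His — synonymous.
Codon 2: UUG Leu / UUG Leu — identical.
Codon 3: CUG Leu / CUA Leu — synonymous.
Codon 4: ACU Thr / ACG Thr — synonymous.
Codon 5: CGA Arg / AGA Arg — synonymous.
Codon 6: CAA Gln / CAG Gln — synonymous.
Codon 7: GUC Val / AAU Asn — nonsynonymous.
Codon 8: ACA Thr / ACG Thr — synonymous.
Synonymous differences: 6.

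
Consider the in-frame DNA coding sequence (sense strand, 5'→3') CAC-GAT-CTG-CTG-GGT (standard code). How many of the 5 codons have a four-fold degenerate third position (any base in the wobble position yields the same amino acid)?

Codon 1 CAC (His): third position 2-fold.
Codon 2 GAT (Asp): third position 2-fold.
Codon 3 CTG (Leu): third position 4-fold.
Codon 4 CTG (Leu): third position 4-fold.
Codon 5 GGT (Gly): third position 4-fold.
Four-fold degenerate third positions: 3.

3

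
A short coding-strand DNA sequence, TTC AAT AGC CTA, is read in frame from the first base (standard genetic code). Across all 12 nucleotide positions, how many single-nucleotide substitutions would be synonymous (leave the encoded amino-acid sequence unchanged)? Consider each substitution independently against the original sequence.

Codon 1 (TTC, Phe): 1 synonymous substitution.
Codon 2 (AAT, Asn): 1 synonymous substitution.
Codon 3 (AGC, Ser): 1 synonymous substitution.
Codon 4 (CTA, Leu): 4 synonymous substitutions.
Total: 1 + 1 + 1 + 4 = 7.

7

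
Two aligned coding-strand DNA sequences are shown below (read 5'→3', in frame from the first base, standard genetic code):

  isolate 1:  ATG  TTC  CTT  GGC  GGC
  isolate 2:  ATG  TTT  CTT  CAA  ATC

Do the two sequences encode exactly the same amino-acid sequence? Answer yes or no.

no

Codon 1: ATG Met / ATG Met — identical.
Codon 2: TTC Phe / TTT Phe — synonymous.
Codon 3: CTT Leu / CTT Leu — identical.
Codon 4: GGC Gly / CAA Gln — nonsynonymous.
Codon 5: GGC Gly / ATC Ile — nonsynonymous.
Nonsynonymous differences: 2 → different protein.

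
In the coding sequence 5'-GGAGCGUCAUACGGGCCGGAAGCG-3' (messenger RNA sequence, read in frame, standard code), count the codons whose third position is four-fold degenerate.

Codon 1 GGA (Gly): third position 4-fold.
Codon 2 GCG (Ala): third position 4-fold.
Codon 3 UCA (Ser): third position 4-fold.
Codon 4 UAC (Tyr): third position 2-fold.
Codon 5 GGG (Gly): third position 4-fold.
Codon 6 CCG (Pro): third position 4-fold.
Codon 7 GAA (Glu): third position 2-fold.
Codon 8 GCG (Ala): third position 4-fold.
Four-fold degenerate third positions: 6.

6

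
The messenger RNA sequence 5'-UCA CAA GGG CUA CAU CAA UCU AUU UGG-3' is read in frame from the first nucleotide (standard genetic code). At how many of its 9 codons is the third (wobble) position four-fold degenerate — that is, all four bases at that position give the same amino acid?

4

Codon 1 UCA (Ser): third position 4-fold.
Codon 2 CAA (Gln): third position 2-fold.
Codon 3 GGG (Gly): third position 4-fold.
Codon 4 CUA (Leu): third position 4-fold.
Codon 5 CAU (His): third position 2-fold.
Codon 6 CAA (Gln): third position 2-fold.
Codon 7 UCU (Ser): third position 4-fold.
Codon 8 AUU (Ile): third position 3-fold.
Codon 9 UGG (Trp): third position 1-fold.
Four-fold degenerate third positions: 4.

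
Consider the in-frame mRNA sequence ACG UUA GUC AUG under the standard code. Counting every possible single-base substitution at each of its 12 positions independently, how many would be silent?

Codon 1 (ACG, Thr): 3 synonymous substitutions.
Codon 2 (UUA, Leu): 2 synonymous substitutions.
Codon 3 (GUC, Val): 3 synonymous substitutions.
Codon 4 (AUG, Met): 0 synonymous substitutions.
Total: 3 + 2 + 3 + 0 = 8.

8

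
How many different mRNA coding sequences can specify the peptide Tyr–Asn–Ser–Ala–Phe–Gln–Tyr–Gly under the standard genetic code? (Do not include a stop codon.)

3072

Tyr: 2 codons.
Asn: 2 codons.
Ser: 6 codons.
Ala: 4 codons.
Phe: 2 codons.
Gln: 2 codons.
Tyr: 2 codons.
Gly: 4 codons.
2 × 2 × 6 × 4 × 2 × 2 × 2 × 4 = 3072.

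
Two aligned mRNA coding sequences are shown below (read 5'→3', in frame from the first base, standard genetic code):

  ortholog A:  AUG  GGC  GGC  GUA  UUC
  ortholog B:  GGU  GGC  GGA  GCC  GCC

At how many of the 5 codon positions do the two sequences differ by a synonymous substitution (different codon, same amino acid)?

1

Codon 1: AUG Met / GGU Gly — nonsynonymous.
Codon 2: GGC Gly / GGC Gly — identical.
Codon 3: GGC Gly / GGA Gly — synonymous.
Codon 4: GUA Val / GCC Ala — nonsynonymous.
Codon 5: UUC Phe / GCC Ala — nonsynonymous.
Synonymous differences: 1.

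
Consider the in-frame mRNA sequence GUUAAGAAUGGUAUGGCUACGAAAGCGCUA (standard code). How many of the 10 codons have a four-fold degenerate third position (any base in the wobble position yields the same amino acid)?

6

Codon 1 GUU (Val): third position 4-fold.
Codon 2 AAG (Lys): third position 2-fold.
Codon 3 AAU (Asn): third position 2-fold.
Codon 4 GGU (Gly): third position 4-fold.
Codon 5 AUG (Met): third position 1-fold.
Codon 6 GCU (Ala): third position 4-fold.
Codon 7 ACG (Thr): third position 4-fold.
Codon 8 AAA (Lys): third position 2-fold.
Codon 9 GCG (Ala): third position 4-fold.
Codon 10 CUA (Leu): third position 4-fold.
Four-fold degenerate third positions: 6.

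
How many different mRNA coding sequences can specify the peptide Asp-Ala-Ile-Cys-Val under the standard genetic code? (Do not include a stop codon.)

192

Asp: 2 codons.
Ala: 4 codons.
Ile: 3 codons.
Cys: 2 codons.
Val: 4 codons.
2 × 4 × 3 × 2 × 4 = 192.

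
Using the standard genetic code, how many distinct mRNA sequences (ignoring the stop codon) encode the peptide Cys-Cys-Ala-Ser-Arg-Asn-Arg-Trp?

6912

Cys: 2 codons.
Cys: 2 codons.
Ala: 4 codons.
Ser: 6 codons.
Arg: 6 codons.
Asn: 2 codons.
Arg: 6 codons.
Trp: 1 codon.
2 × 2 × 4 × 6 × 6 × 2 × 6 × 1 = 6912.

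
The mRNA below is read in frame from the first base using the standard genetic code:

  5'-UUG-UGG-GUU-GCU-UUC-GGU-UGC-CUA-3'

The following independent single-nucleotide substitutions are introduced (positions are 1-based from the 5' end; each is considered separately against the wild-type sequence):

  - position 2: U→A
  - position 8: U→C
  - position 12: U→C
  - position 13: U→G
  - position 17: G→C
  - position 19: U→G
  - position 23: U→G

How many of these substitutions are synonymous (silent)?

1

Codon 1: UUG (Leu) → UAG (Stop) — nonsense.
Codon 3: GUU (Val) → GCU (Ala) — missense.
Codon 4: GCU (Ala) → GCC (Ala) — synonymous.
Codon 5: UUC (Phe) → GUC (Val) — missense.
Codon 6: GGU (Gly) → GCU (Ala) — missense.
Codon 7: UGC (Cys) → GGC (Gly) — missense.
Codon 8: CUA (Leu) → CGA (Arg) — missense.
Synonymous: 1 of 7.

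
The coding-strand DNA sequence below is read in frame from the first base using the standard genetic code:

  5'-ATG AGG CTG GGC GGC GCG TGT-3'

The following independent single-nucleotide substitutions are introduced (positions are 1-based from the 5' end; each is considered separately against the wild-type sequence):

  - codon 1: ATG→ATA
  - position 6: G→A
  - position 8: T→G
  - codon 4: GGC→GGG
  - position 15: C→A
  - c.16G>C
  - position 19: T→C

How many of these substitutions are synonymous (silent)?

3

Codon 1: ATG (Met) → ATA (Ile) — missense.
Codon 2: AGG (Arg) → AGA (Arg) — synonymous.
Codon 3: CTG (Leu) → CGG (Arg) — missense.
Codon 4: GGC (Gly) → GGG (Gly) — synonymous.
Codon 5: GGC (Gly) → GGA (Gly) — synonymous.
Codon 6: GCG (Ala) → CCG (Pro) — missense.
Codon 7: TGT (Cys) → CGT (Arg) — missense.
Synonymous: 3 of 7.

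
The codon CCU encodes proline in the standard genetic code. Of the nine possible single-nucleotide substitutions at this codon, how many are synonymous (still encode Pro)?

Position 1: none → 0 synonymous.
Position 2: none → 0 synonymous.
Position 3: CCC, CCA, CCG → 3 synonymous.
Total: 0 + 0 + 3 = 3.

3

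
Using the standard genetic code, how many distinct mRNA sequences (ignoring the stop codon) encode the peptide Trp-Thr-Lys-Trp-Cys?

Trp: 1 codon.
Thr: 4 codons.
Lys: 2 codons.
Trp: 1 codon.
Cys: 2 codons.
1 × 4 × 2 × 1 × 2 = 16.

16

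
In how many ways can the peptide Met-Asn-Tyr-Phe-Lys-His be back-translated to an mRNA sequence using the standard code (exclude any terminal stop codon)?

Met: 1 codon.
Asn: 2 codons.
Tyr: 2 codons.
Phe: 2 codons.
Lys: 2 codons.
His: 2 codons.
1 × 2 × 2 × 2 × 2 × 2 = 32.

32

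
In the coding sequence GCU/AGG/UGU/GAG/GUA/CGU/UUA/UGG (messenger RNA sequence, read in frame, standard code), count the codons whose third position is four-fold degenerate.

3

Codon 1 GCU (Ala): third position 4-fold.
Codon 2 AGG (Arg): third position 2-fold.
Codon 3 UGU (Cys): third position 2-fold.
Codon 4 GAG (Glu): third position 2-fold.
Codon 5 GUA (Val): third position 4-fold.
Codon 6 CGU (Arg): third position 4-fold.
Codon 7 UUA (Leu): third position 2-fold.
Codon 8 UGG (Trp): third position 1-fold.
Four-fold degenerate third positions: 3.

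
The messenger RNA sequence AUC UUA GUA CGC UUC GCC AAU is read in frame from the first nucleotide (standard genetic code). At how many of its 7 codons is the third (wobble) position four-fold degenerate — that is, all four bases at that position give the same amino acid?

3

Codon 1 AUC (Ile): third position 3-fold.
Codon 2 UUA (Leu): third position 2-fold.
Codon 3 GUA (Val): third position 4-fold.
Codon 4 CGC (Arg): third position 4-fold.
Codon 5 UUC (Phe): third position 2-fold.
Codon 6 GCC (Ala): third position 4-fold.
Codon 7 AAU (Asn): third position 2-fold.
Four-fold degenerate third positions: 3.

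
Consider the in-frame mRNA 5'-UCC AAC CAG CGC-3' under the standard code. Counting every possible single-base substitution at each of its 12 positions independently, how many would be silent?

8

Codon 1 (UCC, Ser): 3 synonymous substitutions.
Codon 2 (AAC, Asn): 1 synonymous substitution.
Codon 3 (CAG, Gln): 1 synonymous substitution.
Codon 4 (CGC, Arg): 3 synonymous substitutions.
Total: 3 + 1 + 1 + 3 = 8.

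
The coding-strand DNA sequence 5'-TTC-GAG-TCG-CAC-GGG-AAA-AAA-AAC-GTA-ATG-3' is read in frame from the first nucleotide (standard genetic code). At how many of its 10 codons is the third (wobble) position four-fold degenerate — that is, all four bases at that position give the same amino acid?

Codon 1 TTC (Phe): third position 2-fold.
Codon 2 GAG (Glu): third position 2-fold.
Codon 3 TCG (Ser): third position 4-fold.
Codon 4 CAC (His): third position 2-fold.
Codon 5 GGG (Gly): third position 4-fold.
Codon 6 AAA (Lys): third position 2-fold.
Codon 7 AAA (Lys): third position 2-fold.
Codon 8 AAC (Asn): third position 2-fold.
Codon 9 GTA (Val): third position 4-fold.
Codon 10 ATG (Met): third position 1-fold.
Four-fold degenerate third positions: 3.

3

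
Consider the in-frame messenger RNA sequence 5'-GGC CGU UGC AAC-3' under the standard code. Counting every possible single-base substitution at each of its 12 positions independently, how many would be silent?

Codon 1 (GGC, Gly): 3 synonymous substitutions.
Codon 2 (CGU, Arg): 3 synonymous substitutions.
Codon 3 (UGC, Cys): 1 synonymous substitution.
Codon 4 (AAC, Asn): 1 synonymous substitution.
Total: 3 + 3 + 1 + 1 = 8.

8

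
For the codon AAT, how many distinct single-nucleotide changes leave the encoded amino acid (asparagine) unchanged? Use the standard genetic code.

Position 1: none → 0 synonymous.
Position 2: none → 0 synonymous.
Position 3: AAC → 1 synonymous.
Total: 0 + 0 + 1 = 1.

1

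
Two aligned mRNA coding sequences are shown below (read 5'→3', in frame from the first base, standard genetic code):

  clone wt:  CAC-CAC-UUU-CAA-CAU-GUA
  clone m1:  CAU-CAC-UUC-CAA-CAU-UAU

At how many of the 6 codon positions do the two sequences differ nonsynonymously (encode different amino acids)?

Codon 1: CAC His / CAU His — synonymous.
Codon 2: CAC His / CAC His — identical.
Codon 3: UUU Phe / UUC Phe — synonymous.
Codon 4: CAA Gln / CAA Gln — identical.
Codon 5: CAU His / CAU His — identical.
Codon 6: GUA Val / UAU Tyr — nonsynonymous.
Nonsynonymous differences: 1.

1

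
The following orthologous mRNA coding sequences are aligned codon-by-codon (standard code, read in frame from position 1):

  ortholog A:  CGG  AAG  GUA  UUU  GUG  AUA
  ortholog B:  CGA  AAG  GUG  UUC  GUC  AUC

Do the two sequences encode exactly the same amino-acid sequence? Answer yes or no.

Codon 1: CGG Arg / CGA Arg — synonymous.
Codon 2: AAG Lys / AAG Lys — identical.
Codon 3: GUA Val / GUG Val — synonymous.
Codon 4: UUU Phe / UUC Phe — synonymous.
Codon 5: GUG Val / GUC Val — synonymous.
Codon 6: AUA Ile / AUC Ile — synonymous.
Nonsynonymous differences: 0 → same protein.

yes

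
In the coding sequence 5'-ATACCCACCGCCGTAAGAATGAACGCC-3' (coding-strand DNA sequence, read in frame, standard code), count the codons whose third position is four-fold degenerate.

Codon 1 ATA (Ile): third position 3-fold.
Codon 2 CCC (Pro): third position 4-fold.
Codon 3 ACC (Thr): third position 4-fold.
Codon 4 GCC (Ala): third position 4-fold.
Codon 5 GTA (Val): third position 4-fold.
Codon 6 AGA (Arg): third position 2-fold.
Codon 7 ATG (Met): third position 1-fold.
Codon 8 AAC (Asn): third position 2-fold.
Codon 9 GCC (Ala): third position 4-fold.
Four-fold degenerate third positions: 5.

5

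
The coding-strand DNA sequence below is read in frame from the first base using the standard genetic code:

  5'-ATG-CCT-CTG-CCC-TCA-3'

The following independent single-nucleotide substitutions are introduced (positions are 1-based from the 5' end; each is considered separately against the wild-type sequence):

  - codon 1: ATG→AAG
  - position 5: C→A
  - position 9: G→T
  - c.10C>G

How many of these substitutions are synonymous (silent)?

1

Codon 1: ATG (Met) → AAG (Lys) — missense.
Codon 2: CCT (Pro) → CAT (His) — missense.
Codon 3: CTG (Leu) → CTT (Leu) — synonymous.
Codon 4: CCC (Pro) → GCC (Ala) — missense.
Synonymous: 1 of 4.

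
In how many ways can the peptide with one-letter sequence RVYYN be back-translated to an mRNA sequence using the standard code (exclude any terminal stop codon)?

Arg: 6 codons.
Val: 4 codons.
Tyr: 2 codons.
Tyr: 2 codons.
Asn: 2 codons.
6 × 4 × 2 × 2 × 2 = 192.

192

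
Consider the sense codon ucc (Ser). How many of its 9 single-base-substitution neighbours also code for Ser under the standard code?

3

Position 1: none → 0 synonymous.
Position 2: none → 0 synonymous.
Position 3: UCU, UCA, UCG → 3 synonymous.
Total: 0 + 0 + 3 = 3.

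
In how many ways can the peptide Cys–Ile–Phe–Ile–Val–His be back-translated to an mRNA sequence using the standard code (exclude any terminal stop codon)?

288

Cys: 2 codons.
Ile: 3 codons.
Phe: 2 codons.
Ile: 3 codons.
Val: 4 codons.
His: 2 codons.
2 × 3 × 2 × 3 × 4 × 2 = 288.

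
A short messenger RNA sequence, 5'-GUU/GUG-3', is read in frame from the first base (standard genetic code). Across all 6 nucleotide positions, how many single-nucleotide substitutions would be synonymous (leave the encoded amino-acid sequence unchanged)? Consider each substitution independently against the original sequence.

Codon 1 (GUU, Val): 3 synonymous substitutions.
Codon 2 (GUG, Val): 3 synonymous substitutions.
Total: 3 + 3 = 6.

6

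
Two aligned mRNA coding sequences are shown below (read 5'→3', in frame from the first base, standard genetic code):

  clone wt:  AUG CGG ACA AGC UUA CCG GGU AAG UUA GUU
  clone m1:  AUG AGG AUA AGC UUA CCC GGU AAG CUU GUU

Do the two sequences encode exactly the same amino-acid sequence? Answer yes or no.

no

Codon 1: AUG Met / AUG Met — identical.
Codon 2: CGG Arg / AGG Arg — synonymous.
Codon 3: ACA Thr / AUA Ile — nonsynonymous.
Codon 4: AGC Ser / AGC Ser — identical.
Codon 5: UUA Leu / UUA Leu — identical.
Codon 6: CCG Pro / CCC Pro — synonymous.
Codon 7: GGU Gly / GGU Gly — identical.
Codon 8: AAG Lys / AAG Lys — identical.
Codon 9: UUA Leu / CUU Leu — synonymous.
Codon 10: GUU Val / GUU Val — identical.
Nonsynonymous differences: 1 → different protein.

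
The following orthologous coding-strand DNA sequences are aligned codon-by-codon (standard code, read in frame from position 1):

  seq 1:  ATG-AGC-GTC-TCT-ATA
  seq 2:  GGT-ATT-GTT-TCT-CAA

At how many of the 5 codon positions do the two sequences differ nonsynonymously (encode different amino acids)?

Codon 1: ATG Met / GGT Gly — nonsynonymous.
Codon 2: AGC Ser / ATT Ile — nonsynonymous.
Codon 3: GTC Val / GTT Val — synonymous.
Codon 4: TCT Ser / TCT Ser — identical.
Codon 5: ATA Ile / CAA Gln — nonsynonymous.
Nonsynonymous differences: 3.

3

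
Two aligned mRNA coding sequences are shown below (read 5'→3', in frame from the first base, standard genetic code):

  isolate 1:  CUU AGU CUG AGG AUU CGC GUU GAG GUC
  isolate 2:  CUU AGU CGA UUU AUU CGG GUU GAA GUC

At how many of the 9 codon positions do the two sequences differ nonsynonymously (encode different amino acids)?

Codon 1: CUU Leu / CUU Leu — identical.
Codon 2: AGU Ser / AGU Ser — identical.
Codon 3: CUG Leu / CGA Arg — nonsynonymous.
Codon 4: AGG Arg / UUU Phe — nonsynonymous.
Codon 5: AUU Ile / AUU Ile — identical.
Codon 6: CGC Arg / CGG Arg — synonymous.
Codon 7: GUU Val / GUU Val — identical.
Codon 8: GAG Glu / GAA Glu — synonymous.
Codon 9: GUC Val / GUC Val — identical.
Nonsynonymous differences: 2.

2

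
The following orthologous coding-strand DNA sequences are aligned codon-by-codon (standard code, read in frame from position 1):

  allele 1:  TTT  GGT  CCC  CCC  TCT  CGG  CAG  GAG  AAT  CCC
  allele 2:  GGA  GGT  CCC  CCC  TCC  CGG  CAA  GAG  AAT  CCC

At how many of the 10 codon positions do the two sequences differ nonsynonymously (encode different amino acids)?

1

Codon 1: TTT Phe / GGA Gly — nonsynonymous.
Codon 2: GGT Gly / GGT Gly — identical.
Codon 3: CCC Pro / CCC Pro — identical.
Codon 4: CCC Pro / CCC Pro — identical.
Codon 5: TCT Ser / TCC Ser — synonymous.
Codon 6: CGG Arg / CGG Arg — identical.
Codon 7: CAG Gln / CAA Gln — synonymous.
Codon 8: GAG Glu / GAG Glu — identical.
Codon 9: AAT Asn / AAT Asn — identical.
Codon 10: CCC Pro / CCC Pro — identical.
Nonsynonymous differences: 1.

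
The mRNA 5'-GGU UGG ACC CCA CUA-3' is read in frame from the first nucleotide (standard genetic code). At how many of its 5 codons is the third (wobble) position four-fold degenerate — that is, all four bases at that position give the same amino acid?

Codon 1 GGU (Gly): third position 4-fold.
Codon 2 UGG (Trp): third position 1-fold.
Codon 3 ACC (Thr): third position 4-fold.
Codon 4 CCA (Pro): third position 4-fold.
Codon 5 CUA (Leu): third position 4-fold.
Four-fold degenerate third positions: 4.

4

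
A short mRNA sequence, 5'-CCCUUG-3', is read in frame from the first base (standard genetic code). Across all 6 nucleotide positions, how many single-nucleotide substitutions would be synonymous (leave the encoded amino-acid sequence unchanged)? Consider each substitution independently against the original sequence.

Codon 1 (CCC, Pro): 3 synonymous substitutions.
Codon 2 (UUG, Leu): 2 synonymous substitutions.
Total: 3 + 2 = 5.

5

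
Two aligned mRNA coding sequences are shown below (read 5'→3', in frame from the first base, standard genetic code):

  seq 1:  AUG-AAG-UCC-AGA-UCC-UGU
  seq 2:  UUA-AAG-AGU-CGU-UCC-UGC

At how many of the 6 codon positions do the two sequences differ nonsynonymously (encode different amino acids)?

Codon 1: AUG Met / UUA Leu — nonsynonymous.
Codon 2: AAG Lys / AAG Lys — identical.
Codon 3: UCC Ser / AGU Ser — synonymous.
Codon 4: AGA Arg / CGU Arg — synonymous.
Codon 5: UCC Ser / UCC Ser — identical.
Codon 6: UGU Cys / UGC Cys — synonymous.
Nonsynonymous differences: 1.

1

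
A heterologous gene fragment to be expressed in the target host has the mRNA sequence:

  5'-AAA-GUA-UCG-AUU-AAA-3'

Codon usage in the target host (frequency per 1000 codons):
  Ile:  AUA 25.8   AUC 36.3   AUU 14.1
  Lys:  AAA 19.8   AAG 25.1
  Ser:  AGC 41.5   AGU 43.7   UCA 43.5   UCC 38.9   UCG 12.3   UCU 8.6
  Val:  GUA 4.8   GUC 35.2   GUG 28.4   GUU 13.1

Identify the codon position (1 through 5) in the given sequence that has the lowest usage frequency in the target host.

2

Codon 1 AAA (Lys): 19.8 per 1000.
Codon 2 GUA (Val): 4.8 per 1000.
Codon 3 UCG (Ser): 12.3 per 1000.
Codon 4 AUU (Ile): 14.1 per 1000.
Codon 5 AAA (Lys): 19.8 per 1000.
Lowest frequency is 4.8 at codon 2.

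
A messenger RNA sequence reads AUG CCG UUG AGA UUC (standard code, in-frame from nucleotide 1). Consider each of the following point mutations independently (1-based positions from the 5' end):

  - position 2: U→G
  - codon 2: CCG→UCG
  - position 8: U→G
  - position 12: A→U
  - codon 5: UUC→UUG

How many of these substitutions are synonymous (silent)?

Codon 1: AUG (Met) → AGG (Arg) — missense.
Codon 2: CCG (Pro) → UCG (Ser) — missense.
Codon 3: UUG (Leu) → UGG (Trp) — missense.
Codon 4: AGA (Arg) → AGU (Ser) — missense.
Codon 5: UUC (Phe) → UUG (Leu) — missense.
Synonymous: 0 of 5.

0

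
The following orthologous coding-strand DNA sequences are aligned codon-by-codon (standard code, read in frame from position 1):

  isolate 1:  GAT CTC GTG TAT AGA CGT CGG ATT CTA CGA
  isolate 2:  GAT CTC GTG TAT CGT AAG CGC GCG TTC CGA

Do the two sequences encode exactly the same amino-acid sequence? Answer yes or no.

Codon 1: GAT Asp / GAT Asp — identical.
Codon 2: CTC Leu / CTC Leu — identical.
Codon 3: GTG Val / GTG Val — identical.
Codon 4: TAT Tyr / TAT Tyr — identical.
Codon 5: AGA Arg / CGT Arg — synonymous.
Codon 6: CGT Arg / AAG Lys — nonsynonymous.
Codon 7: CGG Arg / CGC Arg — synonymous.
Codon 8: ATT Ile / GCG Ala — nonsynonymous.
Codon 9: CTA Leu / TTC Phe — nonsynonymous.
Codon 10: CGA Arg / CGA Arg — identical.
Nonsynonymous differences: 3 → different protein.

no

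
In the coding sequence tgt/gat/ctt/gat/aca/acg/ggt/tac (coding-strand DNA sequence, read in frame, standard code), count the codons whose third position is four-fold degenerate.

Codon 1 TGT (Cys): third position 2-fold.
Codon 2 GAT (Asp): third position 2-fold.
Codon 3 CTT (Leu): third position 4-fold.
Codon 4 GAT (Asp): third position 2-fold.
Codon 5 ACA (Thr): third position 4-fold.
Codon 6 ACG (Thr): third position 4-fold.
Codon 7 GGT (Gly): third position 4-fold.
Codon 8 TAC (Tyr): third position 2-fold.
Four-fold degenerate third positions: 4.

4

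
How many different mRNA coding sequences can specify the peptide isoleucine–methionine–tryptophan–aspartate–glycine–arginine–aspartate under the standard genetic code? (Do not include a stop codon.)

Ile: 3 codons.
Met: 1 codon.
Trp: 1 codon.
Asp: 2 codons.
Gly: 4 codons.
Arg: 6 codons.
Asp: 2 codons.
3 × 1 × 1 × 2 × 4 × 6 × 2 = 288.

288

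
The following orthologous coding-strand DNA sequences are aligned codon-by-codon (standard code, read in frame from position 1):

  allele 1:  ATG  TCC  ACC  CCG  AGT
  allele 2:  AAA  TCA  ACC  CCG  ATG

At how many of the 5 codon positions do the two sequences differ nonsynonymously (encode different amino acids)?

2

Codon 1: ATG Met / AAA Lys — nonsynonymous.
Codon 2: TCC Ser / TCA Ser — synonymous.
Codon 3: ACC Thr / ACC Thr — identical.
Codon 4: CCG Pro / CCG Pro — identical.
Codon 5: AGT Ser / ATG Met — nonsynonymous.
Nonsynonymous differences: 2.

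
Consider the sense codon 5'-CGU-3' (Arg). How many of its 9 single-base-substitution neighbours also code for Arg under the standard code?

3

Position 1: none → 0 synonymous.
Position 2: none → 0 synonymous.
Position 3: CGC, CGA, CGG → 3 synonymous.
Total: 0 + 0 + 3 = 3.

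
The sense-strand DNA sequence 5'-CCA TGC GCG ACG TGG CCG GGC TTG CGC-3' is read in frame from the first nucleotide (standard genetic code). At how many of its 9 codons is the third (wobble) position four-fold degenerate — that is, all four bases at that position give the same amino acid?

Codon 1 CCA (Pro): third position 4-fold.
Codon 2 TGC (Cys): third position 2-fold.
Codon 3 GCG (Ala): third position 4-fold.
Codon 4 ACG (Thr): third position 4-fold.
Codon 5 TGG (Trp): third position 1-fold.
Codon 6 CCG (Pro): third position 4-fold.
Codon 7 GGC (Gly): third position 4-fold.
Codon 8 TTG (Leu): third position 2-fold.
Codon 9 CGC (Arg): third position 4-fold.
Four-fold degenerate third positions: 6.

6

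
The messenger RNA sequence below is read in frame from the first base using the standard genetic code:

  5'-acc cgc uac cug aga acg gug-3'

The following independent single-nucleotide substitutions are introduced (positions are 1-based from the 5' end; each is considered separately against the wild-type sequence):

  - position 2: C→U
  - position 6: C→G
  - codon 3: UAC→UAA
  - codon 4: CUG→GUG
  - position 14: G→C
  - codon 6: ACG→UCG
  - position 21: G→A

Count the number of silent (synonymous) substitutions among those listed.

Codon 1: ACC (Thr) → AUC (Ile) — missense.
Codon 2: CGC (Arg) → CGG (Arg) — synonymous.
Codon 3: UAC (Tyr) → UAA (Stop) — nonsense.
Codon 4: CUG (Leu) → GUG (Val) — missense.
Codon 5: AGA (Arg) → ACA (Thr) — missense.
Codon 6: ACG (Thr) → UCG (Ser) — missense.
Codon 7: GUG (Val) → GUA (Val) — synonymous.
Synonymous: 2 of 7.

2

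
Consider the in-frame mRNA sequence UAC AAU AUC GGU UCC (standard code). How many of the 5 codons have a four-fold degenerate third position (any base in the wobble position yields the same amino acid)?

2

Codon 1 UAC (Tyr): third position 2-fold.
Codon 2 AAU (Asn): third position 2-fold.
Codon 3 AUC (Ile): third position 3-fold.
Codon 4 GGU (Gly): third position 4-fold.
Codon 5 UCC (Ser): third position 4-fold.
Four-fold degenerate third positions: 2.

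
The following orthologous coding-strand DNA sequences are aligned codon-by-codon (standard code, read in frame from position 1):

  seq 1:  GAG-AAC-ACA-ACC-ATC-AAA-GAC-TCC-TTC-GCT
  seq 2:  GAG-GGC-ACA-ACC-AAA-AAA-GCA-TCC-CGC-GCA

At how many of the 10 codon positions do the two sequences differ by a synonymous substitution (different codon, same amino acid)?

1

Codon 1: GAG Glu / GAG Glu — identical.
Codon 2: AAC Asn / GGC Gly — nonsynonymous.
Codon 3: ACA Thr / ACA Thr — identical.
Codon 4: ACC Thr / ACC Thr — identical.
Codon 5: ATC Ile / AAA Lys — nonsynonymous.
Codon 6: AAA Lys / AAA Lys — identical.
Codon 7: GAC Asp / GCA Ala — nonsynonymous.
Codon 8: TCC Ser / TCC Ser — identical.
Codon 9: TTC Phe / CGC Arg — nonsynonymous.
Codon 10: GCT Ala / GCA Ala — synonymous.
Synonymous differences: 1.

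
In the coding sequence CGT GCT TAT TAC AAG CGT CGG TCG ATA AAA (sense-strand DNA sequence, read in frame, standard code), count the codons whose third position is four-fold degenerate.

5

Codon 1 CGT (Arg): third position 4-fold.
Codon 2 GCT (Ala): third position 4-fold.
Codon 3 TAT (Tyr): third position 2-fold.
Codon 4 TAC (Tyr): third position 2-fold.
Codon 5 AAG (Lys): third position 2-fold.
Codon 6 CGT (Arg): third position 4-fold.
Codon 7 CGG (Arg): third position 4-fold.
Codon 8 TCG (Ser): third position 4-fold.
Codon 9 ATA (Ile): third position 3-fold.
Codon 10 AAA (Lys): third position 2-fold.
Four-fold degenerate third positions: 5.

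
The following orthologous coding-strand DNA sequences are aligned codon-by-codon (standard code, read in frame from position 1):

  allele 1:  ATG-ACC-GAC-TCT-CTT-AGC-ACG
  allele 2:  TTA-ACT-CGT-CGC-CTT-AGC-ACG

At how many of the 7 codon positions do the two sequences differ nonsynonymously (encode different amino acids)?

Codon 1: ATG Met / TTA Leu — nonsynonymous.
Codon 2: ACC Thr / ACT Thr — synonymous.
Codon 3: GAC Asp / CGT Arg — nonsynonymous.
Codon 4: TCT Ser / CGC Arg — nonsynonymous.
Codon 5: CTT Leu / CTT Leu — identical.
Codon 6: AGC Ser / AGC Ser — identical.
Codon 7: ACG Thr / ACG Thr — identical.
Nonsynonymous differences: 3.

3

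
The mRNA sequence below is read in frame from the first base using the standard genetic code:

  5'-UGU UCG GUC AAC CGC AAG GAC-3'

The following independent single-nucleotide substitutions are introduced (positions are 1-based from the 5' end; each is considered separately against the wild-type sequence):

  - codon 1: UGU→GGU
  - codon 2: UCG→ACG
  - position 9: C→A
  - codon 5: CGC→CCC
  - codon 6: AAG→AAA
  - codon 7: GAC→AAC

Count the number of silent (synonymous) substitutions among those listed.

Codon 1: UGU (Cys) → GGU (Gly) — missense.
Codon 2: UCG (Ser) → ACG (Thr) — missense.
Codon 3: GUC (Val) → GUA (Val) — synonymous.
Codon 5: CGC (Arg) → CCC (Pro) — missense.
Codon 6: AAG (Lys) → AAA (Lys) — synonymous.
Codon 7: GAC (Asp) → AAC (Asn) — missense.
Synonymous: 2 of 6.

2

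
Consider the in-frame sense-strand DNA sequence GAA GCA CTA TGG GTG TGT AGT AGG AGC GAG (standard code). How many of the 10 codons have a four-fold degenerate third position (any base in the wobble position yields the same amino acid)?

3

Codon 1 GAA (Glu): third position 2-fold.
Codon 2 GCA (Ala): third position 4-fold.
Codon 3 CTA (Leu): third position 4-fold.
Codon 4 TGG (Trp): third position 1-fold.
Codon 5 GTG (Val): third position 4-fold.
Codon 6 TGT (Cys): third position 2-fold.
Codon 7 AGT (Ser): third position 2-fold.
Codon 8 AGG (Arg): third position 2-fold.
Codon 9 AGC (Ser): third position 2-fold.
Codon 10 GAG (Glu): third position 2-fold.
Four-fold degenerate third positions: 3.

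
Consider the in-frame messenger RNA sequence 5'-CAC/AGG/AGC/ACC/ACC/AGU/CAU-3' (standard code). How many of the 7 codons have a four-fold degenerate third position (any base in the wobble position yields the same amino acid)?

2

Codon 1 CAC (His): third position 2-fold.
Codon 2 AGG (Arg): third position 2-fold.
Codon 3 AGC (Ser): third position 2-fold.
Codon 4 ACC (Thr): third position 4-fold.
Codon 5 ACC (Thr): third position 4-fold.
Codon 6 AGU (Ser): third position 2-fold.
Codon 7 CAU (His): third position 2-fold.
Four-fold degenerate third positions: 2.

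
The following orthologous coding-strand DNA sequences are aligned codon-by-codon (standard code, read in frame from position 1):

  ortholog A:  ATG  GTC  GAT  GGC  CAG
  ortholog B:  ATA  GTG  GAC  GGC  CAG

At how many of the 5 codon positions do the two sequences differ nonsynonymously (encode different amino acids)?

Codon 1: ATG Met / ATA Ile — nonsynonymous.
Codon 2: GTC Val / GTG Val — synonymous.
Codon 3: GAT Asp / GAC Asp — synonymous.
Codon 4: GGC Gly / GGC Gly — identical.
Codon 5: CAG Gln / CAG Gln — identical.
Nonsynonymous differences: 1.

1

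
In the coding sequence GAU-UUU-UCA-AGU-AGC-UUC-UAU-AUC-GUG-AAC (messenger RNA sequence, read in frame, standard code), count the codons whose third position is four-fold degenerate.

2

Codon 1 GAU (Asp): third position 2-fold.
Codon 2 UUU (Phe): third position 2-fold.
Codon 3 UCA (Ser): third position 4-fold.
Codon 4 AGU (Ser): third position 2-fold.
Codon 5 AGC (Ser): third position 2-fold.
Codon 6 UUC (Phe): third position 2-fold.
Codon 7 UAU (Tyr): third position 2-fold.
Codon 8 AUC (Ile): third position 3-fold.
Codon 9 GUG (Val): third position 4-fold.
Codon 10 AAC (Asn): third position 2-fold.
Four-fold degenerate third positions: 2.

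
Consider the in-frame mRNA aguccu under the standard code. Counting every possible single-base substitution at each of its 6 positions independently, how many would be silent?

Codon 1 (AGU, Ser): 1 synonymous substitution.
Codon 2 (CCU, Pro): 3 synonymous substitutions.
Total: 1 + 3 = 4.

4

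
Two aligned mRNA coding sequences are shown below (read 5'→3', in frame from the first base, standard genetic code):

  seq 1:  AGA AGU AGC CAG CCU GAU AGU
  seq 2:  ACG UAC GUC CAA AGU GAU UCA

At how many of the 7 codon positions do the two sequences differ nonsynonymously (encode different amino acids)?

4

Codon 1: AGA Arg / ACG Thr — nonsynonymous.
Codon 2: AGU Ser / UAC Tyr — nonsynonymous.
Codon 3: AGC Ser / GUC Val — nonsynonymous.
Codon 4: CAG Gln / CAA Gln — synonymous.
Codon 5: CCU Pro / AGU Ser — nonsynonymous.
Codon 6: GAU Asp / GAU Asp — identical.
Codon 7: AGU Ser / UCA Ser — synonymous.
Nonsynonymous differences: 4.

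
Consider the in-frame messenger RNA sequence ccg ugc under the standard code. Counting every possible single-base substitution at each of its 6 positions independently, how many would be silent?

Codon 1 (CCG, Pro): 3 synonymous substitutions.
Codon 2 (UGC, Cys): 1 synonymous substitution.
Total: 3 + 1 = 4.

4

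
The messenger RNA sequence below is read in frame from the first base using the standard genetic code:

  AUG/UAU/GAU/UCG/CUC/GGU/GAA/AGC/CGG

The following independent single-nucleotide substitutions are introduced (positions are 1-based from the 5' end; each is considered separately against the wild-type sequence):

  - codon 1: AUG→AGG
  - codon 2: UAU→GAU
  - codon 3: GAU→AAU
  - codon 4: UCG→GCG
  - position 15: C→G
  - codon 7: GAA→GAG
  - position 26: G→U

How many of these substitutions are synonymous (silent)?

Codon 1: AUG (Met) → AGG (Arg) — missense.
Codon 2: UAU (Tyr) → GAU (Asp) — missense.
Codon 3: GAU (Asp) → AAU (Asn) — missense.
Codon 4: UCG (Ser) → GCG (Ala) — missense.
Codon 5: CUC (Leu) → CUG (Leu) — synonymous.
Codon 7: GAA (Glu) → GAG (Glu) — synonymous.
Codon 9: CGG (Arg) → CUG (Leu) — missense.
Synonymous: 2 of 7.

2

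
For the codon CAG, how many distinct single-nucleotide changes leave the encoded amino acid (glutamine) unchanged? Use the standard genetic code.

1

Position 1: none → 0 synonymous.
Position 2: none → 0 synonymous.
Position 3: CAA → 1 synonymous.
Total: 0 + 0 + 1 = 1.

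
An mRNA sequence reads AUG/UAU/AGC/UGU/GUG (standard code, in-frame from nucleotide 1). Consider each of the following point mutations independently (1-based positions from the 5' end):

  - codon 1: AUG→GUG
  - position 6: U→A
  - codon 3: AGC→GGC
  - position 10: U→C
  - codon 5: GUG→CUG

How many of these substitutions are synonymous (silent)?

Codon 1: AUG (Met) → GUG (Val) — missense.
Codon 2: UAU (Tyr) → UAA (Stop) — nonsense.
Codon 3: AGC (Ser) → GGC (Gly) — missense.
Codon 4: UGU (Cys) → CGU (Arg) — missense.
Codon 5: GUG (Val) → CUG (Leu) — missense.
Synonymous: 0 of 5.

0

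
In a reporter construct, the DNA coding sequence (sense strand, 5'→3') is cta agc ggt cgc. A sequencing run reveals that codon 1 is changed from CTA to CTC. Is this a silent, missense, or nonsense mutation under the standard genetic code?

Position 3 falls in codon 1: CTA → Leu.
After the substitution the codon is CTC → Leu.
Both encode Leu, so the change is synonymous.

silent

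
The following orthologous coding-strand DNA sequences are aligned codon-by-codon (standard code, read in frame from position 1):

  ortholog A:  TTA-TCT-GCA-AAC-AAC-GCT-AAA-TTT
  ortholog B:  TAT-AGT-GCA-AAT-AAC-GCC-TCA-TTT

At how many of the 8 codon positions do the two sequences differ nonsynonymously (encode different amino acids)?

Codon 1: TTA Leu / TAT Tyr — nonsynonymous.
Codon 2: TCT Ser / AGT Ser — synonymous.
Codon 3: GCA Ala / GCA Ala — identical.
Codon 4: AAC Asn / AAT Asn — synonymous.
Codon 5: AAC Asn / AAC Asn — identical.
Codon 6: GCT Ala / GCC Ala — synonymous.
Codon 7: AAA Lys / TCA Ser — nonsynonymous.
Codon 8: TTT Phe / TTT Phe — identical.
Nonsynonymous differences: 2.

2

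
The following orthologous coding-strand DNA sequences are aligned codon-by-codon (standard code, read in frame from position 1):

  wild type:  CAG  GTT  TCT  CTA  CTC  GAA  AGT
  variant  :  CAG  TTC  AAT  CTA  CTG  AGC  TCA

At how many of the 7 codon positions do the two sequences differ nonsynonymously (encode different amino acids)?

Codon 1: CAG Gln / CAG Gln — identical.
Codon 2: GTT Val / TTC Phe — nonsynonymous.
Codon 3: TCT Ser / AAT Asn — nonsynonymous.
Codon 4: CTA Leu / CTA Leu — identical.
Codon 5: CTC Leu / CTG Leu — synonymous.
Codon 6: GAA Glu / AGC Ser — nonsynonymous.
Codon 7: AGT Ser / TCA Ser — synonymous.
Nonsynonymous differences: 3.

3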